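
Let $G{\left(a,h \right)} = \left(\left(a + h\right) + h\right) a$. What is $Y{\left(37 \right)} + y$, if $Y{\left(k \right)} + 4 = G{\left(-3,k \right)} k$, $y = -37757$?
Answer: $-45642$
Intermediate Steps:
$G{\left(a,h \right)} = a \left(a + 2 h\right)$ ($G{\left(a,h \right)} = \left(a + 2 h\right) a = a \left(a + 2 h\right)$)
$Y{\left(k \right)} = -4 + k \left(9 - 6 k\right)$ ($Y{\left(k \right)} = -4 + - 3 \left(-3 + 2 k\right) k = -4 + \left(9 - 6 k\right) k = -4 + k \left(9 - 6 k\right)$)
$Y{\left(37 \right)} + y = \left(-4 + 3 \cdot 37 \left(3 - 74\right)\right) - 37757 = \left(-4 + 3 \cdot 37 \left(-71\right)\right) - 37757 = \left(-4 - 7881\right) - 37757 = -7885 - 37757 = -45642$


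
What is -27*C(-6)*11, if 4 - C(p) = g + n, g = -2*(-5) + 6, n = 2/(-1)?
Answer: 2970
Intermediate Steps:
n = -2 (n = 2*(-1) = -2)
g = 16 (g = 10 + 6 = 16)
C(p) = -10 (C(p) = 4 - (16 - 2) = 4 - 1*14 = 4 - 14 = -10)
-27*C(-6)*11 = -27*(-10)*11 = 270*11 = 2970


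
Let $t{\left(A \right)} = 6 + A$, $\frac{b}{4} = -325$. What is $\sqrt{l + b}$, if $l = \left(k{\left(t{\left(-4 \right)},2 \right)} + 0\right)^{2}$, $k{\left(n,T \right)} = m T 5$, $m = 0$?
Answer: $10 i \sqrt{13} \approx 36.056 i$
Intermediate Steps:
$b = -1300$ ($b = 4 \left(-325\right) = -1300$)
$k{\left(n,T \right)} = 0$ ($k{\left(n,T \right)} = 0 T 5 = 0 \cdot 5 = 0$)
$l = 0$ ($l = \left(0 + 0\right)^{2} = 0^{2} = 0$)
$\sqrt{l + b} = \sqrt{0 - 1300} = \sqrt{-1300} = 10 i \sqrt{13}$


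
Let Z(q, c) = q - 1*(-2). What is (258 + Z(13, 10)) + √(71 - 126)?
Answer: 273 + I*√55 ≈ 273.0 + 7.4162*I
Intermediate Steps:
Z(q, c) = 2 + q (Z(q, c) = q + 2 = 2 + q)
(258 + Z(13, 10)) + √(71 - 126) = (258 + (2 + 13)) + √(71 - 126) = (258 + 15) + √(-55) = 273 + I*√55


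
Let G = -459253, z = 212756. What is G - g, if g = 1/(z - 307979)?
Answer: -43731448418/95223 ≈ -4.5925e+5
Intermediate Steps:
g = -1/95223 (g = 1/(212756 - 307979) = 1/(-95223) = -1/95223 ≈ -1.0502e-5)
G - g = -459253 - 1*(-1/95223) = -459253 + 1/95223 = -43731448418/95223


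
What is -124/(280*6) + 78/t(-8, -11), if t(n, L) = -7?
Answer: -673/60 ≈ -11.217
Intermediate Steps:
-124/(280*6) + 78/t(-8, -11) = -124/(280*6) + 78/(-7) = -124/1680 + 78*(-1/7) = -124*1/1680 - 78/7 = -31/420 - 78/7 = -673/60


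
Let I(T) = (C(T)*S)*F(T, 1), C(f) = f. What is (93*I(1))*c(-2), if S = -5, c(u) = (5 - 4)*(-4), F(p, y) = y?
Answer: 1860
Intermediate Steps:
c(u) = -4 (c(u) = 1*(-4) = -4)
I(T) = -5*T (I(T) = (T*(-5))*1 = -5*T*1 = -5*T)
(93*I(1))*c(-2) = (93*(-5*1))*(-4) = (93*(-5))*(-4) = -465*(-4) = 1860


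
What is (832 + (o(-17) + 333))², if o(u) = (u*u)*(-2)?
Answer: 344569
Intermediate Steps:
o(u) = -2*u² (o(u) = u²*(-2) = -2*u²)
(832 + (o(-17) + 333))² = (832 + (-2*(-17)² + 333))² = (832 + (-2*289 + 333))² = (832 + (-578 + 333))² = (832 - 245)² = 587² = 344569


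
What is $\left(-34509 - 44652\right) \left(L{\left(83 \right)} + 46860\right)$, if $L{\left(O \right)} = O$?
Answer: $-3716054823$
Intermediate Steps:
$\left(-34509 - 44652\right) \left(L{\left(83 \right)} + 46860\right) = \left(-34509 - 44652\right) \left(83 + 46860\right) = \left(-79161\right) 46943 = -3716054823$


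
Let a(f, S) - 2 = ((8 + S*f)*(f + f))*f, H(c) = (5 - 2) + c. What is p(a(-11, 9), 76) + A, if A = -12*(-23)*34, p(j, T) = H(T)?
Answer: 9463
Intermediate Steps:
H(c) = 3 + c
a(f, S) = 2 + 2*f**2*(8 + S*f) (a(f, S) = 2 + ((8 + S*f)*(f + f))*f = 2 + ((8 + S*f)*(2*f))*f = 2 + (2*f*(8 + S*f))*f = 2 + 2*f**2*(8 + S*f))
p(j, T) = 3 + T
A = 9384 (A = 276*34 = 9384)
p(a(-11, 9), 76) + A = (3 + 76) + 9384 = 79 + 9384 = 9463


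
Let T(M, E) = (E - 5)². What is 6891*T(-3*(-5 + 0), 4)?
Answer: 6891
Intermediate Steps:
T(M, E) = (-5 + E)²
6891*T(-3*(-5 + 0), 4) = 6891*(-5 + 4)² = 6891*(-1)² = 6891*1 = 6891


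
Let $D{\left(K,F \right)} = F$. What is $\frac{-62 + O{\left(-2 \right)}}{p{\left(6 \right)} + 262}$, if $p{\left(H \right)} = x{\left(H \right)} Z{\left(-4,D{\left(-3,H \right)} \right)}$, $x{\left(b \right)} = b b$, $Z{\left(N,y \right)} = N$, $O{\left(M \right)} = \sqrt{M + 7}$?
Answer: $- \frac{31}{59} + \frac{\sqrt{5}}{118} \approx -0.50647$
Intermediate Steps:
$O{\left(M \right)} = \sqrt{7 + M}$
$x{\left(b \right)} = b^{2}$
$p{\left(H \right)} = - 4 H^{2}$ ($p{\left(H \right)} = H^{2} \left(-4\right) = - 4 H^{2}$)
$\frac{-62 + O{\left(-2 \right)}}{p{\left(6 \right)} + 262} = \frac{-62 + \sqrt{7 - 2}}{- 4 \cdot 6^{2} + 262} = \frac{-62 + \sqrt{5}}{\left(-4\right) 36 + 262} = \frac{-62 + \sqrt{5}}{-144 + 262} = \frac{-62 + \sqrt{5}}{118} = \left(-62 + \sqrt{5}\right) \frac{1}{118} = - \frac{31}{59} + \frac{\sqrt{5}}{118}$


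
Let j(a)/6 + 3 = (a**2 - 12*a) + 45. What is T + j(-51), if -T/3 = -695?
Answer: 21615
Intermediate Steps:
j(a) = 252 - 72*a + 6*a**2 (j(a) = -18 + 6*((a**2 - 12*a) + 45) = -18 + 6*(45 + a**2 - 12*a) = -18 + (270 - 72*a + 6*a**2) = 252 - 72*a + 6*a**2)
T = 2085 (T = -3*(-695) = 2085)
T + j(-51) = 2085 + (252 - 72*(-51) + 6*(-51)**2) = 2085 + (252 + 3672 + 6*2601) = 2085 + (252 + 3672 + 15606) = 2085 + 19530 = 21615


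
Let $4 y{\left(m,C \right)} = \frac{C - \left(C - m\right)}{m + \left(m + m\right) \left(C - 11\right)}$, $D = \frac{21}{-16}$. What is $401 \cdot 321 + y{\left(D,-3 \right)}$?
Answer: $\frac{13901867}{108} \approx 1.2872 \cdot 10^{5}$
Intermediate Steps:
$D = - \frac{21}{16}$ ($D = 21 \left(- \frac{1}{16}\right) = - \frac{21}{16} \approx -1.3125$)
$y{\left(m,C \right)} = \frac{m}{4 \left(m + 2 m \left(-11 + C\right)\right)}$ ($y{\left(m,C \right)} = \frac{\left(C - \left(C - m\right)\right) \frac{1}{m + \left(m + m\right) \left(C - 11\right)}}{4} = \frac{m \frac{1}{m + 2 m \left(-11 + C\right)}}{4} = \frac{m}{4 \left(m + 2 m \left(-11 + C\right)\right)}$)
$401 \cdot 321 + y{\left(D,-3 \right)} = 401 \cdot 321 + \frac{1}{4 \left(-21 + 2 \left(-3\right)\right)} = 128721 + \frac{1}{4 \left(-21 - 6\right)} = 128721 + \frac{1}{4 \left(-27\right)} = 128721 + \frac{1}{4} \left(- \frac{1}{27}\right) = 128721 - \frac{1}{108} = \frac{13901867}{108}$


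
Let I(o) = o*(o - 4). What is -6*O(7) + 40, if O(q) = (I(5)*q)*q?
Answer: -1430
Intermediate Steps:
I(o) = o*(-4 + o)
O(q) = 5*q**2 (O(q) = ((5*(-4 + 5))*q)*q = ((5*1)*q)*q = (5*q)*q = 5*q**2)
-6*O(7) + 40 = -30*7**2 + 40 = -30*49 + 40 = -6*245 + 40 = -1470 + 40 = -1430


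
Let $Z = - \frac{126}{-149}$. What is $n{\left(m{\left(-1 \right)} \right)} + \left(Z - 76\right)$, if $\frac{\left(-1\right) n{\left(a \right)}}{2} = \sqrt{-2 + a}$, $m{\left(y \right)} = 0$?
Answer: $- \frac{11198}{149} - 2 i \sqrt{2} \approx -75.154 - 2.8284 i$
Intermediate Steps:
$Z = \frac{126}{149}$ ($Z = \left(-126\right) \left(- \frac{1}{149}\right) = \frac{126}{149} \approx 0.84564$)
$n{\left(a \right)} = - 2 \sqrt{-2 + a}$
$n{\left(m{\left(-1 \right)} \right)} + \left(Z - 76\right) = - 2 \sqrt{-2 + 0} + \left(\frac{126}{149} - 76\right) = - 2 \sqrt{-2} + \left(\frac{126}{149} - 76\right) = - 2 i \sqrt{2} - \frac{11198}{149} = - \frac{11198}{149} - 2 i \sqrt{2}$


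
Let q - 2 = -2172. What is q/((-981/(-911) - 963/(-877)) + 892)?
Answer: -866857495/357199177 ≈ -2.4268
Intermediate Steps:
q = -2170 (q = 2 - 2172 = -2170)
q/((-981/(-911) - 963/(-877)) + 892) = -2170/((-981/(-911) - 963/(-877)) + 892) = -2170/((-981*(-1/911) - 963*(-1/877)) + 892) = -2170/((981/911 + 963/877) + 892) = -2170/(1737630/798947 + 892) = -2170/714398354/798947 = -2170*798947/714398354 = -866857495/357199177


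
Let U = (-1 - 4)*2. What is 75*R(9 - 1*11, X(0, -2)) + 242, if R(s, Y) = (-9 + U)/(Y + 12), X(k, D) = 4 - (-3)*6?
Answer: 6803/34 ≈ 200.09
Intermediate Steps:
U = -10 (U = -5*2 = -10)
X(k, D) = 22 (X(k, D) = 4 - 1*(-18) = 4 + 18 = 22)
R(s, Y) = -19/(12 + Y) (R(s, Y) = (-9 - 10)/(Y + 12) = -19/(12 + Y))
75*R(9 - 1*11, X(0, -2)) + 242 = 75*(-19/(12 + 22)) + 242 = 75*(-19/34) + 242 = -1425/34 + 242 = 6803/34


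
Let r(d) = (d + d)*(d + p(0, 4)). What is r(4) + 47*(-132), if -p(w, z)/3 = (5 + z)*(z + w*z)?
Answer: -7036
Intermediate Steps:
p(w, z) = -3*(5 + z)*(z + w*z)
r(d) = 2*d*(-108 + d) (r(d) = (d + d)*(d - 3*4*(5 + 4 + 5*0 + 0*4)) = (2*d)*(d - 3*4*(5 + 4 + 0 + 0)) = (2*d)*(d - 3*4*9) = (2*d)*(d - 108) = (2*d)*(-108 + d) = 2*d*(-108 + d))
r(4) + 47*(-132) = 2*4*(-108 + 4) + 47*(-132) = 2*4*(-104) - 6204 = -832 - 6204 = -7036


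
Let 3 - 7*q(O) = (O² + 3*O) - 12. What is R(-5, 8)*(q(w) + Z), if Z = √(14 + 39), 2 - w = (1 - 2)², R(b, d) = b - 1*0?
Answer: -55/7 - 5*√53 ≈ -44.258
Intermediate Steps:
R(b, d) = b (R(b, d) = b + 0 = b)
w = 1 (w = 2 - (1 - 2)² = 2 - 1*(-1)² = 2 - 1*1 = 2 - 1 = 1)
q(O) = 15/7 - 3*O/7 - O²/7 (q(O) = 3/7 - ((O² + 3*O) - 12)/7 = 3/7 - (-12 + O² + 3*O)/7 = 3/7 + (12/7 - 3*O/7 - O²/7) = 15/7 - 3*O/7 - O²/7)
Z = √53 ≈ 7.2801
R(-5, 8)*(q(w) + Z) = -5*((15/7 - 3/7*1 - ⅐*1²) + √53) = -5*((15/7 - 3/7 - ⅐*1) + √53) = -5*((15/7 - 3/7 - ⅐) + √53) = -5*(11/7 + √53) = -55/7 - 5*√53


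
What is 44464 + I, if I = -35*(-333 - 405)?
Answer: 70294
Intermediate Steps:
I = 25830 (I = -35*(-738) = 25830)
44464 + I = 44464 + 25830 = 70294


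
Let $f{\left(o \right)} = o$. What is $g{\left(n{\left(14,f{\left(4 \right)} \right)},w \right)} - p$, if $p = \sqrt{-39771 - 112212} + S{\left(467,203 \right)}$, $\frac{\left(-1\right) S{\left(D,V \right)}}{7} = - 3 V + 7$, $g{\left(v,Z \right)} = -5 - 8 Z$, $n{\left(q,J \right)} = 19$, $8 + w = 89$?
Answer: $-4867 - 3 i \sqrt{16887} \approx -4867.0 - 389.85 i$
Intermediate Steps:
$w = 81$ ($w = -8 + 89 = 81$)
$S{\left(D,V \right)} = -49 + 21 V$ ($S{\left(D,V \right)} = - 7 \left(- 3 V + 7\right) = - 7 \left(7 - 3 V\right) = -49 + 21 V$)
$p = 4214 + 3 i \sqrt{16887}$ ($p = \sqrt{-39771 - 112212} + \left(-49 + 21 \cdot 203\right) = \sqrt{-151983} + \left(-49 + 4263\right) = 3 i \sqrt{16887} + 4214 = 4214 + 3 i \sqrt{16887} \approx 4214.0 + 389.85 i$)
$g{\left(n{\left(14,f{\left(4 \right)} \right)},w \right)} - p = \left(-5 - 648\right) - \left(4214 + 3 i \sqrt{16887}\right) = -653 - \left(4214 + 3 i \sqrt{16887}\right) = -4867 - 3 i \sqrt{16887}$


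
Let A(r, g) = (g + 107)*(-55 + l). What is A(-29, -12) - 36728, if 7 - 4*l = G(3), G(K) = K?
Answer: -41858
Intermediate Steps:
l = 1 (l = 7/4 - ¼*3 = 7/4 - ¾ = 1)
A(r, g) = -5778 - 54*g (A(r, g) = (g + 107)*(-55 + 1) = (107 + g)*(-54) = -5778 - 54*g)
A(-29, -12) - 36728 = (-5778 - 54*(-12)) - 36728 = (-5778 + 648) - 36728 = -5130 - 36728 = -41858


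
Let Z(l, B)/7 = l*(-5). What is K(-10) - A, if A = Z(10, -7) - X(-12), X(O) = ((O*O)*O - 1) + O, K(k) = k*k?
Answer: -1291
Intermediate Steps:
Z(l, B) = -35*l (Z(l, B) = 7*(l*(-5)) = 7*(-5*l) = -35*l)
K(k) = k**2
X(O) = -1 + O + O**3 (X(O) = (O**2*O - 1) + O = (O**3 - 1) + O = (-1 + O**3) + O = -1 + O + O**3)
A = 1391 (A = -35*10 - (-1 - 12 + (-12)**3) = -350 - (-1 - 12 - 1728) = -350 - 1*(-1741) = -350 + 1741 = 1391)
K(-10) - A = (-10)**2 - 1*1391 = 100 - 1391 = -1291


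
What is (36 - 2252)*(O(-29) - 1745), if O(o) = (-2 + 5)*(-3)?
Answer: 3886864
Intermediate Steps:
O(o) = -9 (O(o) = 3*(-3) = -9)
(36 - 2252)*(O(-29) - 1745) = (36 - 2252)*(-9 - 1745) = -2216*(-1754) = 3886864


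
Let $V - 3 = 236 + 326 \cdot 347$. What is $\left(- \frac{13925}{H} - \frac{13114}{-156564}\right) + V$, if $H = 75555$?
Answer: $\frac{1655516000759}{14603942} \approx 1.1336 \cdot 10^{5}$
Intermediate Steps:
$V = 113361$ ($V = 3 + \left(236 + 326 \cdot 347\right) = 3 + \left(236 + 113122\right) = 3 + 113358 = 113361$)
$\left(- \frac{13925}{H} - \frac{13114}{-156564}\right) + V = \left(- \frac{13925}{75555} - \frac{13114}{-156564}\right) + 113361 = \left(\left(-13925\right) \frac{1}{75555} - - \frac{6557}{78282}\right) + 113361 = \left(- \frac{2785}{15111} + \frac{6557}{78282}\right) + 113361 = - \frac{1468303}{14603942} + 113361 = \frac{1655516000759}{14603942}$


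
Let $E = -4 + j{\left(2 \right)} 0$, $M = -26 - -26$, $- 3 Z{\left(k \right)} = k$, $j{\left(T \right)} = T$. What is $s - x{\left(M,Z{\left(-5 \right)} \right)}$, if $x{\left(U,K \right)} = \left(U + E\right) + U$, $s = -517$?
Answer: $-513$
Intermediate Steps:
$Z{\left(k \right)} = - \frac{k}{3}$
$M = 0$ ($M = -26 + 26 = 0$)
$E = -4$ ($E = -4 + 2 \cdot 0 = -4 + 0 = -4$)
$x{\left(U,K \right)} = -4 + 2 U$ ($x{\left(U,K \right)} = \left(U - 4\right) + U = \left(-4 + U\right) + U = -4 + 2 U$)
$s - x{\left(M,Z{\left(-5 \right)} \right)} = -517 - \left(-4 + 2 \cdot 0\right) = -517 - \left(-4 + 0\right) = -517 - -4 = -517 + 4 = -513$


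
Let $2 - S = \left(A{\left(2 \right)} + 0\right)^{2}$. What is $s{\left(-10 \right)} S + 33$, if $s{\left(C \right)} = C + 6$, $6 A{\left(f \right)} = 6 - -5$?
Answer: $\frac{346}{9} \approx 38.444$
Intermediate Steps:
$A{\left(f \right)} = \frac{11}{6}$ ($A{\left(f \right)} = \frac{6 - -5}{6} = \frac{6 + 5}{6} = \frac{1}{6} \cdot 11 = \frac{11}{6}$)
$s{\left(C \right)} = 6 + C$
$S = - \frac{49}{36}$ ($S = 2 - \left(\frac{11}{6} + 0\right)^{2} = 2 - \left(\frac{11}{6}\right)^{2} = 2 - \frac{121}{36} = - \frac{49}{36} \approx -1.3611$)
$s{\left(-10 \right)} S + 33 = \left(6 - 10\right) \left(- \frac{49}{36}\right) + 33 = \left(-4\right) \left(- \frac{49}{36}\right) + 33 = \frac{49}{9} + 33 = \frac{346}{9}$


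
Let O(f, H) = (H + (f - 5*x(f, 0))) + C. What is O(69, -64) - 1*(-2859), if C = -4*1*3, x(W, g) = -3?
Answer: 2867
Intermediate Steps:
C = -12 (C = -4*3 = -12)
O(f, H) = 3 + H + f (O(f, H) = (H + (f - 5*(-3))) - 12 = (H + (f + 15)) - 12 = (H + (15 + f)) - 12 = (15 + H + f) - 12 = 3 + H + f)
O(69, -64) - 1*(-2859) = (3 - 64 + 69) - 1*(-2859) = 8 + 2859 = 2867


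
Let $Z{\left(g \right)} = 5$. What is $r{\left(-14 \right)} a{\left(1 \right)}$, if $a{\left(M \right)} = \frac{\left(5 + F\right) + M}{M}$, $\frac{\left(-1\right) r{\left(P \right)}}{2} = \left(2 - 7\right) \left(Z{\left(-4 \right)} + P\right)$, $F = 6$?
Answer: $-1080$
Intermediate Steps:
$r{\left(P \right)} = 50 + 10 P$ ($r{\left(P \right)} = - 2 \left(2 - 7\right) \left(5 + P\right) = - 2 \left(- 5 \left(5 + P\right)\right) = - 2 \left(-25 - 5 P\right) = 50 + 10 P$)
$a{\left(M \right)} = \frac{11 + M}{M}$ ($a{\left(M \right)} = \frac{\left(5 + 6\right) + M}{M} = \frac{11 + M}{M}$)
$r{\left(-14 \right)} a{\left(1 \right)} = \left(50 + 10 \left(-14\right)\right) \frac{11 + 1}{1} = \left(50 - 140\right) 1 \cdot 12 = \left(-90\right) 12 = -1080$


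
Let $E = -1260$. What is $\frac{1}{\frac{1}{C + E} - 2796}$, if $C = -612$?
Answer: $- \frac{1872}{5234113} \approx -0.00035765$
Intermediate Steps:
$\frac{1}{\frac{1}{C + E} - 2796} = \frac{1}{\frac{1}{-612 - 1260} - 2796} = \frac{1}{\frac{1}{-1872} - 2796} = \frac{1}{- \frac{1}{1872} - 2796} = \frac{1}{- \frac{5234113}{1872}} = - \frac{1872}{5234113}$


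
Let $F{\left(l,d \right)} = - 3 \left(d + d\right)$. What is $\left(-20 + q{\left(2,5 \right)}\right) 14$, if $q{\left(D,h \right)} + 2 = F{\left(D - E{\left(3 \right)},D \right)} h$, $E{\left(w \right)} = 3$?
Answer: $-1148$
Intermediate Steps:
$F{\left(l,d \right)} = - 6 d$ ($F{\left(l,d \right)} = - 3 \cdot 2 d = - 6 d$)
$q{\left(D,h \right)} = -2 - 6 D h$ ($q{\left(D,h \right)} = -2 + - 6 D h = -2 - 6 D h$)
$\left(-20 + q{\left(2,5 \right)}\right) 14 = \left(-20 - \left(2 + 12 \cdot 5\right)\right) 14 = \left(-20 - 62\right) 14 = \left(-82\right) 14 = -1148$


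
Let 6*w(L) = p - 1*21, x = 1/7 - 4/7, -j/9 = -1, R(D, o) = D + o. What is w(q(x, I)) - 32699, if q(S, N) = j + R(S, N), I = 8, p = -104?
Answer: -196319/6 ≈ -32720.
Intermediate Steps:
j = 9 (j = -9*(-1) = 9)
x = -3/7 (x = 1*(1/7) - 4*1/7 = 1/7 - 4/7 = -3/7 ≈ -0.42857)
q(S, N) = 9 + N + S (q(S, N) = 9 + (S + N) = 9 + (N + S) = 9 + N + S)
w(L) = -125/6 (w(L) = (-104 - 1*21)/6 = (-104 - 21)/6 = (1/6)*(-125) = -125/6)
w(q(x, I)) - 32699 = -125/6 - 32699 = -196319/6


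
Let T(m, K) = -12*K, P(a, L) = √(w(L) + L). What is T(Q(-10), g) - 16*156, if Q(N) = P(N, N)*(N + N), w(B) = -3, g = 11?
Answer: -2628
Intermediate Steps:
P(a, L) = √(-3 + L)
Q(N) = 2*N*√(-3 + N) (Q(N) = √(-3 + N)*(N + N) = √(-3 + N)*(2*N) = 2*N*√(-3 + N))
T(Q(-10), g) - 16*156 = -12*11 - 16*156 = -132 - 2496 = -2628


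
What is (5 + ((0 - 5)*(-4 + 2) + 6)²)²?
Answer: 68121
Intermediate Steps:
(5 + ((0 - 5)*(-4 + 2) + 6)²)² = (5 + (-5*(-2) + 6)²)² = (5 + (10 + 6)²)² = (5 + 16²)² = (5 + 256)² = 261² = 68121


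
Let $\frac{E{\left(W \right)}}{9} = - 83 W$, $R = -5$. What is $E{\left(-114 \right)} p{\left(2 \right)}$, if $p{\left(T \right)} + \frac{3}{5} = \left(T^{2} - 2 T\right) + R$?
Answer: $- \frac{2384424}{5} \approx -4.7689 \cdot 10^{5}$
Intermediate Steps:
$E{\left(W \right)} = - 747 W$ ($E{\left(W \right)} = 9 \left(- 83 W\right) = - 747 W$)
$p{\left(T \right)} = - \frac{28}{5} + T^{2} - 2 T$ ($p{\left(T \right)} = - \frac{3}{5} - \left(5 - T^{2} + 2 T\right) = - \frac{28}{5} + T^{2} - 2 T$)
$E{\left(-114 \right)} p{\left(2 \right)} = \left(-747\right) \left(-114\right) \left(- \frac{28}{5} + 2^{2} - 4\right) = 85158 \left(- \frac{28}{5} + 4 - 4\right) = 85158 \left(- \frac{28}{5}\right) = - \frac{2384424}{5}$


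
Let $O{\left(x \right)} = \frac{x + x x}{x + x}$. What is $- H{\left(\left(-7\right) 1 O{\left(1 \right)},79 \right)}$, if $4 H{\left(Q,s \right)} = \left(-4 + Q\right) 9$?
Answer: $\frac{99}{4} \approx 24.75$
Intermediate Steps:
$O{\left(x \right)} = \frac{x + x^{2}}{2 x}$
$H{\left(Q,s \right)} = -9 + \frac{9 Q}{4}$ ($H{\left(Q,s \right)} = \frac{\left(-4 + Q\right) 9}{4} = \frac{-36 + 9 Q}{4} = -9 + \frac{9 Q}{4}$)
$- H{\left(\left(-7\right) 1 O{\left(1 \right)},79 \right)} = - (-9 + \frac{9 \left(-7\right) 1 \left(\frac{1}{2} + \frac{1}{2} \cdot 1\right)}{4}) = - (-9 + \frac{9 \left(- 7 \left(\frac{1}{2} + \frac{1}{2}\right)\right)}{4}) = - (-9 + \frac{9 \left(\left(-7\right) 1\right)}{4}) = - (-9 + \frac{9}{4} \left(-7\right)) = - (-9 - \frac{63}{4}) = \left(-1\right) \left(- \frac{99}{4}\right) = \frac{99}{4}$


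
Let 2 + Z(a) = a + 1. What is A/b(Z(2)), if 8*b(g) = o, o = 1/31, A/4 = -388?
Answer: -384896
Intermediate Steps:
A = -1552 (A = 4*(-388) = -1552)
Z(a) = -1 + a (Z(a) = -2 + (a + 1) = -2 + (1 + a) = -1 + a)
o = 1/31 ≈ 0.032258
b(g) = 1/248 (b(g) = (1/8)*(1/31) = 1/248)
A/b(Z(2)) = -1552/1/248 = -1552*248 = -384896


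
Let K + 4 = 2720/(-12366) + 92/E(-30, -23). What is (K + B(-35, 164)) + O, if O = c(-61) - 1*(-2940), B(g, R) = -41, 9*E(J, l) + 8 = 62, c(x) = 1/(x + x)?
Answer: 2195167999/754326 ≈ 2910.1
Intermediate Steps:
c(x) = 1/(2*x)
E(J, l) = 6 (E(J, l) = -8/9 + (⅑)*62 = -8/9 + 62/9 = 6)
O = 358679/122 (O = (½)/(-61) - 1*(-2940) = (½)*(-1/61) + 2940 = -1/122 + 2940 = 358679/122 ≈ 2940.0)
K = 68714/6183 (K = -4 + (2720/(-12366) + 92/6) = -4 + (2720*(-1/12366) + 92*(⅙)) = -4 + (-1360/6183 + 46/3) = -4 + 93446/6183 = 68714/6183 ≈ 11.113)
(K + B(-35, 164)) + O = (68714/6183 - 41) + 358679/122 = -184789/6183 + 358679/122 = 2195167999/754326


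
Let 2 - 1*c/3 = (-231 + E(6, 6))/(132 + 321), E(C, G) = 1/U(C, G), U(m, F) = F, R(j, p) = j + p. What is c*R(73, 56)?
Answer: 293303/302 ≈ 971.20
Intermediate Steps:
E(C, G) = 1/G
c = 6821/906 (c = 6 - 3*(-231 + 1/6)/(132 + 321) = 6 - 3*(-231 + ⅙)/453 = 6 - (-1385)/(2*453) = 6 - 3*(-1385/2718) = 6 + 1385/906 = 6821/906 ≈ 7.5287)
c*R(73, 56) = 6821*(73 + 56)/906 = (6821/906)*129 = 293303/302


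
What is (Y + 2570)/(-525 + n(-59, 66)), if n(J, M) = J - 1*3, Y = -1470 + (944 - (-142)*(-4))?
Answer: -1476/587 ≈ -2.5145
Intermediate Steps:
Y = -1094 (Y = -1470 + (944 - 1*568) = -1470 + (944 - 568) = -1470 + 376 = -1094)
n(J, M) = -3 + J (n(J, M) = J - 3 = -3 + J)
(Y + 2570)/(-525 + n(-59, 66)) = (-1094 + 2570)/(-525 + (-3 - 59)) = 1476/(-525 - 62) = 1476/(-587) = 1476*(-1/587) = -1476/587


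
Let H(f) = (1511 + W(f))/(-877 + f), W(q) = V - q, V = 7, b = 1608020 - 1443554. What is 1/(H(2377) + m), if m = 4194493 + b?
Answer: 1500/6538437641 ≈ 2.2941e-7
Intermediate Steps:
b = 164466
W(q) = 7 - q
m = 4358959 (m = 4194493 + 164466 = 4358959)
H(f) = (1518 - f)/(-877 + f) (H(f) = (1511 + (7 - f))/(-877 + f) = (1518 - f)/(-877 + f))
1/(H(2377) + m) = 1/((1518 - 1*2377)/(-877 + 2377) + 4358959) = 1/((1518 - 2377)/1500 + 4358959) = 1/((1/1500)*(-859) + 4358959) = 1/(-859/1500 + 4358959) = 1/(6538437641/1500) = 1500/6538437641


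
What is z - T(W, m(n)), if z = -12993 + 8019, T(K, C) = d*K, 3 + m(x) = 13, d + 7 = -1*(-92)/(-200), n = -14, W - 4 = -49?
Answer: -53097/10 ≈ -5309.7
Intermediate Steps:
W = -45 (W = 4 - 49 = -45)
d = -373/50 (d = -7 - 1*(-92)/(-200) = -7 + 92*(-1/200) = -7 - 23/50 = -373/50 ≈ -7.4600)
m(x) = 10 (m(x) = -3 + 13 = 10)
T(K, C) = -373*K/50
z = -4974
z - T(W, m(n)) = -4974 - (-373)*(-45)/50 = -4974 - 1*3357/10 = -4974 - 3357/10 = -53097/10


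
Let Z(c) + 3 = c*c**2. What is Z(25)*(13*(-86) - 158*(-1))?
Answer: -14997120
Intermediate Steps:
Z(c) = -3 + c**3 (Z(c) = -3 + c*c**2 = -3 + c**3)
Z(25)*(13*(-86) - 158*(-1)) = (-3 + 25**3)*(13*(-86) - 158*(-1)) = (-3 + 15625)*(-1118 + 158) = 15622*(-960) = -14997120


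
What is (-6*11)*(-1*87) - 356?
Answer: 5386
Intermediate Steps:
(-6*11)*(-1*87) - 356 = -66*(-87) - 356 = 5742 - 356 = 5386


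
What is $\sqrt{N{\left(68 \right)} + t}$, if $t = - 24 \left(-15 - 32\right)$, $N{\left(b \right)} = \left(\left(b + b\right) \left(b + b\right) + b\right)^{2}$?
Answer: $2 \sqrt{86155806} \approx 18564.0$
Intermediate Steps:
$N{\left(b \right)} = \left(b + 4 b^{2}\right)^{2}$ ($N{\left(b \right)} = \left(2 b 2 b + b\right)^{2} = \left(4 b^{2} + b\right)^{2} = \left(b + 4 b^{2}\right)^{2}$)
$t = 1128$ ($t = \left(-24\right) \left(-47\right) = 1128$)
$\sqrt{N{\left(68 \right)} + t} = \sqrt{68^{2} \left(1 + 4 \cdot 68\right)^{2} + 1128} = \sqrt{4624 \left(1 + 272\right)^{2} + 1128} = \sqrt{4624 \cdot 273^{2} + 1128} = \sqrt{4624 \cdot 74529 + 1128} = \sqrt{344622096 + 1128} = \sqrt{344623224} = 2 \sqrt{86155806}$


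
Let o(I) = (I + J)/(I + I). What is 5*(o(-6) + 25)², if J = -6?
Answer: 3380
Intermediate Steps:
o(I) = (-6 + I)/(2*I) (o(I) = (I - 6)/(I + I) = (-6 + I)/((2*I)) = (-6 + I)*(1/(2*I)) = (-6 + I)/(2*I))
5*(o(-6) + 25)² = 5*((½)*(-6 - 6)/(-6) + 25)² = 5*((½)*(-⅙)*(-12) + 25)² = 5*(1 + 25)² = 5*26² = 5*676 = 3380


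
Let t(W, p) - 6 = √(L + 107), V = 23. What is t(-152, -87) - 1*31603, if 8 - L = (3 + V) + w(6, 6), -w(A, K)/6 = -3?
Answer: -31597 + √71 ≈ -31589.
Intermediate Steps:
w(A, K) = 18 (w(A, K) = -6*(-3) = 18)
L = -36 (L = 8 - ((3 + 23) + 18) = 8 - (26 + 18) = 8 - 1*44 = 8 - 44 = -36)
t(W, p) = 6 + √71 (t(W, p) = 6 + √(-36 + 107) = 6 + √71)
t(-152, -87) - 1*31603 = (6 + √71) - 1*31603 = (6 + √71) - 31603 = -31597 + √71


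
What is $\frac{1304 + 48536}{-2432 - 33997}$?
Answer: $- \frac{49840}{36429} \approx -1.3681$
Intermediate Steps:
$\frac{1304 + 48536}{-2432 - 33997} = \frac{49840}{-36429} = 49840 \left(- \frac{1}{36429}\right) = - \frac{49840}{36429}$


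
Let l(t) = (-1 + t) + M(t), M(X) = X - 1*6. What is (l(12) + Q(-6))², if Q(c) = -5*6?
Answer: 169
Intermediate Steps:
M(X) = -6 + X (M(X) = X - 6 = -6 + X)
l(t) = -7 + 2*t (l(t) = (-1 + t) + (-6 + t) = -7 + 2*t)
Q(c) = -30
(l(12) + Q(-6))² = ((-7 + 2*12) - 30)² = ((-7 + 24) - 30)² = (17 - 30)² = (-13)² = 169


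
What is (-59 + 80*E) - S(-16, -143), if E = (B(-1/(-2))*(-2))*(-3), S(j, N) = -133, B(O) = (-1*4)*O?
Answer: -886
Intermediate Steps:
B(O) = -4*O
E = -12 (E = (-(-4)/(-2)*(-2))*(-3) = (-(-4)*(-1)/2*(-2))*(-3) = (-4*½*(-2))*(-3) = -2*(-2)*(-3) = 4*(-3) = -12)
(-59 + 80*E) - S(-16, -143) = (-59 + 80*(-12)) - 1*(-133) = (-59 - 960) + 133 = -1019 + 133 = -886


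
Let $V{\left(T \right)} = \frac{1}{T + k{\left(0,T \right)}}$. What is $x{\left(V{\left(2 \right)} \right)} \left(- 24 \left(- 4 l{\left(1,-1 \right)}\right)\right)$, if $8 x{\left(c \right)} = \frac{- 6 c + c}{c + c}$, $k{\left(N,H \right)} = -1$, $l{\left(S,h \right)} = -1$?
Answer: $30$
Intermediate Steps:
$V{\left(T \right)} = \frac{1}{-1 + T}$ ($V{\left(T \right)} = \frac{1}{T - 1} = \frac{1}{-1 + T}$)
$x{\left(c \right)} = - \frac{5}{16}$ ($x{\left(c \right)} = \frac{\left(- 6 c + c\right) \frac{1}{c + c}}{8} = \frac{- 5 c \frac{1}{2 c}}{8} = \frac{1}{8} \left(- \frac{5}{2}\right) = - \frac{5}{16}$)
$x{\left(V{\left(2 \right)} \right)} \left(- 24 \left(- 4 l{\left(1,-1 \right)}\right)\right) = - \frac{5 \left(- 24 \left(\left(-4\right) \left(-1\right)\right)\right)}{16} = - \frac{5 \left(\left(-24\right) 4\right)}{16} = \left(- \frac{5}{16}\right) \left(-96\right) = 30$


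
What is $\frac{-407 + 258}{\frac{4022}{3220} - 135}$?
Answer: $\frac{239890}{215339} \approx 1.114$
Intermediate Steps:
$\frac{-407 + 258}{\frac{4022}{3220} - 135} = - \frac{149}{4022 \cdot \frac{1}{3220} - 135} = - \frac{149}{\frac{2011}{1610} - 135} = - \frac{149}{- \frac{215339}{1610}} = \left(-149\right) \left(- \frac{1610}{215339}\right) = \frac{239890}{215339}$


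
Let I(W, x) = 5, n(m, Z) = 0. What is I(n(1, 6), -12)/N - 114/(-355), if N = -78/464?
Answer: -407354/13845 ≈ -29.422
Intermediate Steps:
N = -39/232 (N = -78*1/464 = -39/232 ≈ -0.16810)
I(n(1, 6), -12)/N - 114/(-355) = 5/(-39/232) - 114/(-355) = 5*(-232/39) - 114*(-1/355) = -1160/39 + 114/355 = -407354/13845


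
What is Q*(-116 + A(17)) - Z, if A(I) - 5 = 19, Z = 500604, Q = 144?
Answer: -513852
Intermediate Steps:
A(I) = 24 (A(I) = 5 + 19 = 24)
Q*(-116 + A(17)) - Z = 144*(-116 + 24) - 1*500604 = 144*(-92) - 500604 = -13248 - 500604 = -513852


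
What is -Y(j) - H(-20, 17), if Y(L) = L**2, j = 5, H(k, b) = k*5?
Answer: 75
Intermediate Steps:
H(k, b) = 5*k
-Y(j) - H(-20, 17) = -1*5**2 - 5*(-20) = -1*25 - 1*(-100) = -25 + 100 = 75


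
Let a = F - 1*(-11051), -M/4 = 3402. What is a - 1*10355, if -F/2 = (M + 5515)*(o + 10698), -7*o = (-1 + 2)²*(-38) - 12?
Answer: 1212918968/7 ≈ 1.7327e+8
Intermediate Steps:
M = -13608 (M = -4*3402 = -13608)
o = 50/7 (o = -((-1 + 2)²*(-38) - 12)/7 = -(1²*(-38) - 12)/7 = -(1*(-38) - 12)/7 = -(-38 - 12)/7 = -⅐*(-50) = 50/7 ≈ 7.1429)
F = 1212914096/7 (F = -2*(-13608 + 5515)*(50/7 + 10698) = -(-16186)*74936/7 = -2*(-606457048/7) = 1212914096/7 ≈ 1.7327e+8)
a = 1212991453/7 (a = 1212914096/7 - 1*(-11051) = 1212914096/7 + 11051 = 1212991453/7 ≈ 1.7328e+8)
a - 1*10355 = 1212991453/7 - 1*10355 = 1212991453/7 - 10355 = 1212918968/7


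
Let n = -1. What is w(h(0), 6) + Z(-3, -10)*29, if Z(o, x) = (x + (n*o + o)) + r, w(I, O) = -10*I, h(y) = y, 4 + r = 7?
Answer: -203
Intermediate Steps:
r = 3 (r = -4 + 7 = 3)
Z(o, x) = 3 + x (Z(o, x) = (x + (-o + o)) + 3 = (x + 0) + 3 = x + 3 = 3 + x)
w(h(0), 6) + Z(-3, -10)*29 = -10*0 + (3 - 10)*29 = 0 - 7*29 = 0 - 203 = -203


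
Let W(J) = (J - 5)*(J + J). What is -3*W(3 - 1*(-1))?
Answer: 24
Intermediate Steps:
W(J) = 2*J*(-5 + J) (W(J) = (-5 + J)*(2*J) = 2*J*(-5 + J))
-3*W(3 - 1*(-1)) = -6*(3 - 1*(-1))*(-5 + (3 - 1*(-1))) = -6*(3 + 1)*(-5 + (3 + 1)) = -6*4*(-5 + 4) = -6*4*(-1) = -3*(-8) = 24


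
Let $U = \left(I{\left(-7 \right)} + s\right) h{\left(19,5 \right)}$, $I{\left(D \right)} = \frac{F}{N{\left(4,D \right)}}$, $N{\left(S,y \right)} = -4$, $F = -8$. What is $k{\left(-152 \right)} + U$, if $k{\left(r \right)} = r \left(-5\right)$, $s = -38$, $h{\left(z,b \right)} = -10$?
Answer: $1120$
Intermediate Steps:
$k{\left(r \right)} = - 5 r$
$I{\left(D \right)} = 2$ ($I{\left(D \right)} = - \frac{8}{-4} = \left(-8\right) \left(- \frac{1}{4}\right) = 2$)
$U = 360$ ($U = \left(2 - 38\right) \left(-10\right) = \left(-36\right) \left(-10\right) = 360$)
$k{\left(-152 \right)} + U = \left(-5\right) \left(-152\right) + 360 = 760 + 360 = 1120$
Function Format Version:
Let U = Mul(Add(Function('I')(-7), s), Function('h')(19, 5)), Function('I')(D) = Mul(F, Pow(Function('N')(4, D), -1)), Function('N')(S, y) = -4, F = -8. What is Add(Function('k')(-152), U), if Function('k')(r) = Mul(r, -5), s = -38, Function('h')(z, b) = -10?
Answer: 1120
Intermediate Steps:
Function('k')(r) = Mul(-5, r)
Function('I')(D) = 2 (Function('I')(D) = Mul(-8, Pow(-4, -1)) = Mul(-8, Rational(-1, 4)) = 2)
U = 360 (U = Mul(Add(2, -38), -10) = Mul(-36, -10) = 360)
Add(Function('k')(-152), U) = Add(Mul(-5, -152), 360) = Add(760, 360) = 1120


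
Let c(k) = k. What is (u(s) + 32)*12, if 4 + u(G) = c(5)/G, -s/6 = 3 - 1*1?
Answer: 331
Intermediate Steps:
s = -12 (s = -6*(3 - 1*1) = -6*(3 - 1) = -6*2 = -12)
u(G) = -4 + 5/G
(u(s) + 32)*12 = ((-4 + 5/(-12)) + 32)*12 = ((-4 + 5*(-1/12)) + 32)*12 = ((-4 - 5/12) + 32)*12 = (-53/12 + 32)*12 = (331/12)*12 = 331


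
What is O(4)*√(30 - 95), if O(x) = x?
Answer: 4*I*√65 ≈ 32.249*I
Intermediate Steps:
O(4)*√(30 - 95) = 4*√(30 - 95) = 4*√(-65) = 4*(I*√65) = 4*I*√65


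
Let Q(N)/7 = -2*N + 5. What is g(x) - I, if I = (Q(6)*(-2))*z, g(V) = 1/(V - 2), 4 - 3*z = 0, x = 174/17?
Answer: -54829/420 ≈ -130.55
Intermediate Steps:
x = 174/17 (x = 174*(1/17) = 174/17 ≈ 10.235)
Q(N) = 35 - 14*N (Q(N) = 7*(-2*N + 5) = 7*(5 - 2*N) = 35 - 14*N)
z = 4/3 (z = 4/3 - 1/3*0 = 4/3 + 0 = 4/3 ≈ 1.3333)
g(V) = 1/(-2 + V)
I = 392/3 (I = ((35 - 14*6)*(-2))*(4/3) = ((35 - 84)*(-2))*(4/3) = -49*(-2)*(4/3) = 98*(4/3) = 392/3 ≈ 130.67)
g(x) - I = 1/(-2 + 174/17) - 1*392/3 = 1/(140/17) - 392/3 = 17/140 - 392/3 = -54829/420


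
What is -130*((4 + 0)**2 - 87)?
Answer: 9230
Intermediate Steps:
-130*((4 + 0)**2 - 87) = -130*(4**2 - 87) = -130*(16 - 87) = -130*(-71) = 9230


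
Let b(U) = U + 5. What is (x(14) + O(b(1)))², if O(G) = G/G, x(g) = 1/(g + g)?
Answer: 841/784 ≈ 1.0727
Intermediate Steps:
x(g) = 1/(2*g)
b(U) = 5 + U
O(G) = 1
(x(14) + O(b(1)))² = ((½)/14 + 1)² = ((½)*(1/14) + 1)² = (1/28 + 1)² = (29/28)² = 841/784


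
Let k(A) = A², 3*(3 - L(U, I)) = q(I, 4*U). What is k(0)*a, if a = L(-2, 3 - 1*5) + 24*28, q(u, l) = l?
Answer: 0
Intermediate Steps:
L(U, I) = 3 - 4*U/3
a = 2033/3 (a = (3 - 4/3*(-2)) + 24*28 = (3 + 8/3) + 672 = 17/3 + 672 = 2033/3 ≈ 677.67)
k(0)*a = 0²*(2033/3) = 0*(2033/3) = 0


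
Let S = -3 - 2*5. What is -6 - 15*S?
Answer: 189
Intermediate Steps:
S = -13 (S = -3 - 10 = -13)
-6 - 15*S = -6 - 15*(-13) = -6 + 195 = 189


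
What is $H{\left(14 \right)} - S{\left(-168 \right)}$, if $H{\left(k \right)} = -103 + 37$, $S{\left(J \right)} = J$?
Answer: $102$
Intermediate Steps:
$H{\left(k \right)} = -66$
$H{\left(14 \right)} - S{\left(-168 \right)} = -66 - -168 = -66 + 168 = 102$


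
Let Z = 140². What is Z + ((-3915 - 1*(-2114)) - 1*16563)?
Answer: 1236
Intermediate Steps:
Z = 19600
Z + ((-3915 - 1*(-2114)) - 1*16563) = 19600 + ((-3915 - 1*(-2114)) - 1*16563) = 19600 + ((-3915 + 2114) - 16563) = 19600 + (-1801 - 16563) = 19600 - 18364 = 1236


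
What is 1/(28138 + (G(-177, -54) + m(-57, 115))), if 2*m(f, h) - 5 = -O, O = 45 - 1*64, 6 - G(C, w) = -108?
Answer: 1/28264 ≈ 3.5381e-5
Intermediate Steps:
G(C, w) = 114 (G(C, w) = 6 - 1*(-108) = 6 + 108 = 114)
O = -19 (O = 45 - 64 = -19)
m(f, h) = 12 (m(f, h) = 5/2 + (-1*(-19))/2 = 5/2 + (½)*19 = 5/2 + 19/2 = 12)
1/(28138 + (G(-177, -54) + m(-57, 115))) = 1/(28138 + (114 + 12)) = 1/(28138 + 126) = 1/28264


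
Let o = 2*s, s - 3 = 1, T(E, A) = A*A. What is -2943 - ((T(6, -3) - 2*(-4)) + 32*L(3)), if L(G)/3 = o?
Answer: -3728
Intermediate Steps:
T(E, A) = A²
s = 4 (s = 3 + 1 = 4)
o = 8 (o = 2*4 = 8)
L(G) = 24 (L(G) = 3*8 = 24)
-2943 - ((T(6, -3) - 2*(-4)) + 32*L(3)) = -2943 - (((-3)² - 2*(-4)) + 32*24) = -2943 - ((9 + 8) + 768) = -2943 - (17 + 768) = -2943 - 1*785 = -2943 - 785 = -3728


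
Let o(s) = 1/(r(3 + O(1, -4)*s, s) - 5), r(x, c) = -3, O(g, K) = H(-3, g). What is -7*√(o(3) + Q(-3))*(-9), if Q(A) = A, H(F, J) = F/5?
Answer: 315*I*√2/4 ≈ 111.37*I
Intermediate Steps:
H(F, J) = F/5 (H(F, J) = F*(⅕) = F/5)
O(g, K) = -⅗ (O(g, K) = (⅕)*(-3) = -⅗)
o(s) = -⅛ (o(s) = 1/(-3 - 5) = 1/(-8) = -⅛)
-7*√(o(3) + Q(-3))*(-9) = -7*√(-⅛ - 3)*(-9) = -35*I*√2/4*(-9) = 315*I*√2/4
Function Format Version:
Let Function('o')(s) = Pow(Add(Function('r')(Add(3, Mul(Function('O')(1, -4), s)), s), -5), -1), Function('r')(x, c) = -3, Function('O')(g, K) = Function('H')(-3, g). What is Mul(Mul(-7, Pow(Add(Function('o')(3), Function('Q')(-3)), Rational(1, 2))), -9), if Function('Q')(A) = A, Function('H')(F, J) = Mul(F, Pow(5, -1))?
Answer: Mul(Rational(315, 4), I, Pow(2, Rational(1, 2))) ≈ Mul(111.37, I)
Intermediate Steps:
Function('H')(F, J) = Mul(Rational(1, 5), F) (Function('H')(F, J) = Mul(F, Rational(1, 5)) = Mul(Rational(1, 5), F))
Function('O')(g, K) = Rational(-3, 5) (Function('O')(g, K) = Mul(Rational(1, 5), -3) = Rational(-3, 5))
Function('o')(s) = Rational(-1, 8) (Function('o')(s) = Pow(Add(-3, -5), -1) = Pow(-8, -1) = Rational(-1, 8))
Mul(Mul(-7, Pow(Add(Function('o')(3), Function('Q')(-3)), Rational(1, 2))), -9) = Mul(Mul(-7, Pow(Add(Rational(-1, 8), -3), Rational(1, 2))), -9) = Mul(Mul(-7, Pow(Rational(-25, 8), Rational(1, 2))), -9) = Mul(Mul(-7, Mul(Rational(5, 4), I, Pow(2, Rational(1, 2)))), -9) = Mul(Mul(Rational(-35, 4), I, Pow(2, Rational(1, 2))), -9) = Mul(Rational(315, 4), I, Pow(2, Rational(1, 2)))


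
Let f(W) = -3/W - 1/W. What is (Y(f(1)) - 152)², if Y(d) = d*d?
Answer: 18496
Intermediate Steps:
f(W) = -4/W
Y(d) = d²
(Y(f(1)) - 152)² = ((-4/1)² - 152)² = ((-4*1)² - 152)² = ((-4)² - 152)² = (16 - 152)² = (-136)² = 18496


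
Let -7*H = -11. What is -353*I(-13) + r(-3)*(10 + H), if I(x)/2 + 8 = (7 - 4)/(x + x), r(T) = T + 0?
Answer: 518222/91 ≈ 5694.8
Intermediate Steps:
H = 11/7 (H = -1/7*(-11) = 11/7 ≈ 1.5714)
r(T) = T
I(x) = -16 + 3/x (I(x) = -16 + 2*((7 - 4)/(x + x)) = -16 + 2*(3/((2*x))) = -16 + 2*(3*(1/(2*x))) = -16 + 2*(3/(2*x)) = -16 + 3/x)
-353*I(-13) + r(-3)*(10 + H) = -353*(-16 + 3/(-13)) - 3*(10 + 11/7) = -353*(-16 + 3*(-1/13)) - 3*81/7 = -353*(-16 - 3/13) - 243/7 = -353*(-211/13) - 243/7 = 74483/13 - 243/7 = 518222/91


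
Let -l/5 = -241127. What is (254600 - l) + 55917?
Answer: -895118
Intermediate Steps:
l = 1205635 (l = -5*(-241127) = 1205635)
(254600 - l) + 55917 = (254600 - 1*1205635) + 55917 = (254600 - 1205635) + 55917 = -951035 + 55917 = -895118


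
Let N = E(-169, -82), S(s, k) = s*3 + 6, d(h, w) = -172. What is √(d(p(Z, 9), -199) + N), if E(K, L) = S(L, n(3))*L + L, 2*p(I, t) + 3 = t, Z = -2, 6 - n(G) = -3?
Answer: √19426 ≈ 139.38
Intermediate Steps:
n(G) = 9 (n(G) = 6 - 1*(-3) = 6 + 3 = 9)
p(I, t) = -3/2 + t/2
S(s, k) = 6 + 3*s (S(s, k) = 3*s + 6 = 6 + 3*s)
E(K, L) = L + L*(6 + 3*L) (E(K, L) = (6 + 3*L)*L + L = L*(6 + 3*L) + L = L + L*(6 + 3*L))
N = 19598 (N = -82*(7 + 3*(-82)) = -82*(7 - 246) = -82*(-239) = 19598)
√(d(p(Z, 9), -199) + N) = √(-172 + 19598) = √19426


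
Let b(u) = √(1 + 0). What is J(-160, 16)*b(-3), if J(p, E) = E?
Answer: 16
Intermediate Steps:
b(u) = 1 (b(u) = √1 = 1)
J(-160, 16)*b(-3) = 16*1 = 16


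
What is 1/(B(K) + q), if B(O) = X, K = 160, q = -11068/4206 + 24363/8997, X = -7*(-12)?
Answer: 6306897/530261345 ≈ 0.011894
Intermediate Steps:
X = 84
q = 481997/6306897 (q = -11068*1/4206 + 24363*(1/8997) = -5534/2103 + 8121/2999 = 481997/6306897 ≈ 0.076424)
B(O) = 84
1/(B(K) + q) = 1/(84 + 481997/6306897) = 1/(530261345/6306897) = 6306897/530261345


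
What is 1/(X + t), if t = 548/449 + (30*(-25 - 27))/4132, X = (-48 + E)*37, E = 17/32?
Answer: -14842144/26055395683 ≈ -0.00056964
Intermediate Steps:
E = 17/32 (E = 17*(1/32) = 17/32 ≈ 0.53125)
X = -56203/32 (X = (-48 + 17/32)*37 = -1519/32*37 = -56203/32 ≈ -1756.3)
t = 390974/463817 (t = 548*(1/449) + (30*(-52))*(1/4132) = 548/449 - 1560*1/4132 = 548/449 - 390/1033 = 390974/463817 ≈ 0.84295)
1/(X + t) = 1/(-56203/32 + 390974/463817) = 1/(-26055395683/14842144) = -14842144/26055395683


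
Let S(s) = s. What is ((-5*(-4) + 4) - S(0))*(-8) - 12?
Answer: -204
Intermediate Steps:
((-5*(-4) + 4) - S(0))*(-8) - 12 = ((-5*(-4) + 4) - 1*0)*(-8) - 12 = ((20 + 4) + 0)*(-8) - 12 = (24 + 0)*(-8) - 12 = 24*(-8) - 12 = -192 - 12 = -204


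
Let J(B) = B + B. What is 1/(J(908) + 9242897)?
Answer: 1/9244713 ≈ 1.0817e-7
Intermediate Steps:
J(B) = 2*B
1/(J(908) + 9242897) = 1/(2*908 + 9242897) = 1/(1816 + 9242897) = 1/9244713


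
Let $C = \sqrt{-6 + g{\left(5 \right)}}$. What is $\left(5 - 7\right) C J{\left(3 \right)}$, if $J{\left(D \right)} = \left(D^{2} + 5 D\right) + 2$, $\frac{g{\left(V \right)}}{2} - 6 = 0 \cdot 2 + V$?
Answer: $-208$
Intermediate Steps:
$g{\left(V \right)} = 12 + 2 V$ ($g{\left(V \right)} = 12 + 2 \left(0 \cdot 2 + V\right) = 12 + 2 \left(0 + V\right) = 12 + 2 V$)
$J{\left(D \right)} = 2 + D^{2} + 5 D$
$C = 4$ ($C = \sqrt{-6 + \left(12 + 2 \cdot 5\right)} = \sqrt{-6 + \left(12 + 10\right)} = \sqrt{-6 + 22} = \sqrt{16} = 4$)
$\left(5 - 7\right) C J{\left(3 \right)} = \left(5 - 7\right) 4 \left(2 + 3^{2} + 5 \cdot 3\right) = \left(-2\right) 4 \left(2 + 9 + 15\right) = \left(-8\right) 26 = -208$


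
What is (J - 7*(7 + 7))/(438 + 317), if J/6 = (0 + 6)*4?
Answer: 46/755 ≈ 0.060927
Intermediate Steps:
J = 144 (J = 6*((0 + 6)*4) = 6*(6*4) = 6*24 = 144)
(J - 7*(7 + 7))/(438 + 317) = (144 - 7*(7 + 7))/(438 + 317) = (144 - 7*14)/755 = (144 - 98)*(1/755) = 46*(1/755) = 46/755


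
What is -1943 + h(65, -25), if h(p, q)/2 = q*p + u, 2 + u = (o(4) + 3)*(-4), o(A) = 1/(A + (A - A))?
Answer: -5223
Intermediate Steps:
o(A) = 1/A (o(A) = 1/(A + 0) = 1/A)
u = -15 (u = -2 + (1/4 + 3)*(-4) = -2 + (¼ + 3)*(-4) = -2 + (13/4)*(-4) = -2 - 13 = -15)
h(p, q) = -30 + 2*p*q (h(p, q) = 2*(q*p - 15) = 2*(p*q - 15) = 2*(-15 + p*q) = -30 + 2*p*q)
-1943 + h(65, -25) = -1943 + (-30 + 2*65*(-25)) = -1943 + (-30 - 3250) = -1943 - 3280 = -5223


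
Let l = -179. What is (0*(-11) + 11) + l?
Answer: -168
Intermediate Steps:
(0*(-11) + 11) + l = (0*(-11) + 11) - 179 = (0 + 11) - 179 = 11 - 179 = -168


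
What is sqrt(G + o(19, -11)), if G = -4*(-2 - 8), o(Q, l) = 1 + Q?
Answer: 2*sqrt(15) ≈ 7.7460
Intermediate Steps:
G = 40 (G = -4*(-10) = 40)
sqrt(G + o(19, -11)) = sqrt(40 + (1 + 19)) = sqrt(40 + 20) = sqrt(60) = 2*sqrt(15)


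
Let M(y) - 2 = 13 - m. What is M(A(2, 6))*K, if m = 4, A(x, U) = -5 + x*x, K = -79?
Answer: -869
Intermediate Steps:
A(x, U) = -5 + x²
M(y) = 11 (M(y) = 2 + (13 - 1*4) = 2 + (13 - 4) = 2 + 9 = 11)
M(A(2, 6))*K = 11*(-79) = -869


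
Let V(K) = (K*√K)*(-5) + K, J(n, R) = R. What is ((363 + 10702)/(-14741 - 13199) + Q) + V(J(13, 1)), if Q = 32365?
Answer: 180831055/5588 ≈ 32361.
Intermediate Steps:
V(K) = K - 5*K^(3/2) (V(K) = K^(3/2)*(-5) + K = -5*K^(3/2) + K = K - 5*K^(3/2))
((363 + 10702)/(-14741 - 13199) + Q) + V(J(13, 1)) = ((363 + 10702)/(-14741 - 13199) + 32365) + (1 - 5*1^(3/2)) = (11065/(-27940) + 32365) + (1 - 5*1) = (11065*(-1/27940) + 32365) + (1 - 5) = (-2213/5588 + 32365) - 4 = 180853407/5588 - 4 = 180831055/5588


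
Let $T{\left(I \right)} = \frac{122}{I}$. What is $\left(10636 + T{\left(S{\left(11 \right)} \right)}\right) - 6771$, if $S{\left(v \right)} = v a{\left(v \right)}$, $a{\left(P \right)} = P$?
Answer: $\frac{467787}{121} \approx 3866.0$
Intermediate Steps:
$S{\left(v \right)} = v^{2}$ ($S{\left(v \right)} = v v = v^{2}$)
$\left(10636 + T{\left(S{\left(11 \right)} \right)}\right) - 6771 = \left(10636 + \frac{122}{11^{2}}\right) - 6771 = \left(10636 + \frac{122}{121}\right) - 6771 = \frac{1287078}{121} - 6771 = \frac{467787}{121}$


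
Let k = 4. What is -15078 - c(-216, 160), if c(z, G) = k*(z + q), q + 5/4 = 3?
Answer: -14221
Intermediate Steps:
q = 7/4 (q = -5/4 + 3 = 7/4 ≈ 1.7500)
c(z, G) = 7 + 4*z (c(z, G) = 4*(z + 7/4) = 4*(7/4 + z) = 7 + 4*z)
-15078 - c(-216, 160) = -15078 - (7 + 4*(-216)) = -15078 - (7 - 864) = -15078 - 1*(-857) = -15078 + 857 = -14221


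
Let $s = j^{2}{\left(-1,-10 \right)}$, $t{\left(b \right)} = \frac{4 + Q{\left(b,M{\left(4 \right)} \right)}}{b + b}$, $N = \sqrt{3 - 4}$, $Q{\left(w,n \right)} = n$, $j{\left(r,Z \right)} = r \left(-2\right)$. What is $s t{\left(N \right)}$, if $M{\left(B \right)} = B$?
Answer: $- 16 i \approx - 16.0 i$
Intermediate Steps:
$j{\left(r,Z \right)} = - 2 r$
$N = i$ ($N = \sqrt{-1} = i \approx 1.0 i$)
$t{\left(b \right)} = \frac{4}{b}$ ($t{\left(b \right)} = \frac{4 + 4}{b + b} = \frac{8}{2 b} = 8 \frac{1}{2 b} = \frac{4}{b}$)
$s = 4$ ($s = \left(\left(-2\right) \left(-1\right)\right)^{2} = 2^{2} = 4$)
$s t{\left(N \right)} = 4 \frac{4}{i} = 4 \cdot 4 \left(- i\right) = 4 \left(- 4 i\right) = - 16 i$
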